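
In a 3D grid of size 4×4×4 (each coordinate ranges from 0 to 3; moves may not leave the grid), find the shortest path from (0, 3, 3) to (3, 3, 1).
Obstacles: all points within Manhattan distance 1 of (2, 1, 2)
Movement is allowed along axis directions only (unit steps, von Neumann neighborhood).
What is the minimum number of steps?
5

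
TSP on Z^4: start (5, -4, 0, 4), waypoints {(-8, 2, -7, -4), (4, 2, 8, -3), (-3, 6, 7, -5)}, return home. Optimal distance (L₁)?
94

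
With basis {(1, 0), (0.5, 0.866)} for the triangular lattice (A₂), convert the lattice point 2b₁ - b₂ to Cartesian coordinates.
(1.5, -0.866)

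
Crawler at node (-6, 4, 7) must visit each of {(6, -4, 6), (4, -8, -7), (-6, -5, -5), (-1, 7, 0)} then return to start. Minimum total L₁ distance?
92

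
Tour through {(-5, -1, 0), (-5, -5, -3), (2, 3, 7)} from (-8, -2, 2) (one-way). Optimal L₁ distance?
36
(one optimal route: (-8, -2, 2) → (-5, -5, -3) → (-5, -1, 0) → (2, 3, 7))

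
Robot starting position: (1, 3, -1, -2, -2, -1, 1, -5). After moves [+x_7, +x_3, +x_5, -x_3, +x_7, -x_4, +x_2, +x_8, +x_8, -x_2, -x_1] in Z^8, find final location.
(0, 3, -1, -3, -1, -1, 3, -3)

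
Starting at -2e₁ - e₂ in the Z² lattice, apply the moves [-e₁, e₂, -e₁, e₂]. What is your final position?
(-4, 1)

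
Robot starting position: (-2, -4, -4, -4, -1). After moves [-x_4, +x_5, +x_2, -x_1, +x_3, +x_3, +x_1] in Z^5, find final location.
(-2, -3, -2, -5, 0)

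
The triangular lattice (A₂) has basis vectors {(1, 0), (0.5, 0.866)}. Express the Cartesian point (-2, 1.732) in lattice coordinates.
-3b₁ + 2b₂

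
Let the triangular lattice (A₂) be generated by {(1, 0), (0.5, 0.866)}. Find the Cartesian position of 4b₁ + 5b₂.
(6.5, 4.33)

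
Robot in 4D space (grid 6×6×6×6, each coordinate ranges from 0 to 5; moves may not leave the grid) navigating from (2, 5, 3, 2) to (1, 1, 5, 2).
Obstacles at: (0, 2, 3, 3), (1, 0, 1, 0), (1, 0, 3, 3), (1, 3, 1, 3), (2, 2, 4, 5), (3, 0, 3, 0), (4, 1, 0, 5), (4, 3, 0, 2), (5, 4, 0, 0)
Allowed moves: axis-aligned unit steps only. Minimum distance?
7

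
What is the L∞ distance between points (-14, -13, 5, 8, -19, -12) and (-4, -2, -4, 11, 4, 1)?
23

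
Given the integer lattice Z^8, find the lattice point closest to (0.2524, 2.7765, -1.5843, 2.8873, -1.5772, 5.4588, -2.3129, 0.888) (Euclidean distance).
(0, 3, -2, 3, -2, 5, -2, 1)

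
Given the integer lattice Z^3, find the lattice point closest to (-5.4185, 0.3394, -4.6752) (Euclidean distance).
(-5, 0, -5)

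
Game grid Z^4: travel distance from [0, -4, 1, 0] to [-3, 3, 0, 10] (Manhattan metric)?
21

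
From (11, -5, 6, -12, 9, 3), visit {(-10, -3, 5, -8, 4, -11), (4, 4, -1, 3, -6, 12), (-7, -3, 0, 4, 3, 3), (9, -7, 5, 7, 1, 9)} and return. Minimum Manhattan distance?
194
(one optimal route: (11, -5, 6, -12, 9, 3) → (-10, -3, 5, -8, 4, -11) → (-7, -3, 0, 4, 3, 3) → (4, 4, -1, 3, -6, 12) → (9, -7, 5, 7, 1, 9) → (11, -5, 6, -12, 9, 3))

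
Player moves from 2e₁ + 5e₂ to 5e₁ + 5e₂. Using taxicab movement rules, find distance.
3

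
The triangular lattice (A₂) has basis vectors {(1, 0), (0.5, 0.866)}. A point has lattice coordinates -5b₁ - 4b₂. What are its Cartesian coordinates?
(-7, -3.464)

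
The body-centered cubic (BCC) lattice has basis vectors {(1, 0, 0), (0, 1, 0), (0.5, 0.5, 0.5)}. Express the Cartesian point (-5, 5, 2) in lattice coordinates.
-7b₁ + 3b₂ + 4b₃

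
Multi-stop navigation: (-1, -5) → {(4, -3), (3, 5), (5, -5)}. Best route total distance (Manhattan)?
18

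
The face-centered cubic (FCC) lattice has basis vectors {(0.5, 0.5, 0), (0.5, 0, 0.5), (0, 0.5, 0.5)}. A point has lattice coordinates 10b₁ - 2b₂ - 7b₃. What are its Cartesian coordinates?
(4, 1.5, -4.5)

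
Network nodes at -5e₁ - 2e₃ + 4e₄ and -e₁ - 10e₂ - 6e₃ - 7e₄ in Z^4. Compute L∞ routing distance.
11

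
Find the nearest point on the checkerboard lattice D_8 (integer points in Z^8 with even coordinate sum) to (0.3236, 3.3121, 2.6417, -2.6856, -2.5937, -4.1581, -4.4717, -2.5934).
(0, 3, 3, -3, -3, -4, -5, -3)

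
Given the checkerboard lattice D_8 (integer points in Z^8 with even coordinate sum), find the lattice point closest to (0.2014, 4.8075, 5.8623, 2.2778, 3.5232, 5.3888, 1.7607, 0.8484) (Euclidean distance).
(0, 5, 6, 2, 3, 5, 2, 1)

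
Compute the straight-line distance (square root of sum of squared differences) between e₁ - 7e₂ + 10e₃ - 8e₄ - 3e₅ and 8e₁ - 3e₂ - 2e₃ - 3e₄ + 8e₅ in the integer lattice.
18.8414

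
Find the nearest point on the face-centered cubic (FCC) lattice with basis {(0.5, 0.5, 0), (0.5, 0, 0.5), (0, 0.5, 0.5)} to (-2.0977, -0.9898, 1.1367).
(-2, -1, 1)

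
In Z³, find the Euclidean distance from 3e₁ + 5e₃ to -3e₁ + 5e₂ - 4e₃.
11.9164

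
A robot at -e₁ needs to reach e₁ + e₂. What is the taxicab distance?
3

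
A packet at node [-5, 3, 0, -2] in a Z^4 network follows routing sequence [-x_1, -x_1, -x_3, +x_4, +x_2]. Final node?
(-7, 4, -1, -1)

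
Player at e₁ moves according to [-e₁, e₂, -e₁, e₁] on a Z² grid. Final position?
(0, 1)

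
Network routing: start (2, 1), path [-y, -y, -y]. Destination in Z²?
(2, -2)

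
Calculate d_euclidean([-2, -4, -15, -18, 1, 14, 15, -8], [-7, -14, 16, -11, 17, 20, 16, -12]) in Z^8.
38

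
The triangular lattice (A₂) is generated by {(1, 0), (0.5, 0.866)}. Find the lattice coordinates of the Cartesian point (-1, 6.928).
-5b₁ + 8b₂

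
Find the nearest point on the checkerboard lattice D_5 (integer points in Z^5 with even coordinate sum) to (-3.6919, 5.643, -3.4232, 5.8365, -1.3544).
(-4, 6, -3, 6, -1)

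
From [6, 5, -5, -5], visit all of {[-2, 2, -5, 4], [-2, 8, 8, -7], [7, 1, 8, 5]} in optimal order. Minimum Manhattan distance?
72
(one optimal route: (6, 5, -5, -5) → (-2, 2, -5, 4) → (7, 1, 8, 5) → (-2, 8, 8, -7))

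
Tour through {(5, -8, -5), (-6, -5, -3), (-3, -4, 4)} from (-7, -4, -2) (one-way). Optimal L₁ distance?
35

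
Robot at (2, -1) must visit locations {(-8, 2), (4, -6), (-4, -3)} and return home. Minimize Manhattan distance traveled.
40
(one optimal route: (2, -1) → (-8, 2) → (-4, -3) → (4, -6) → (2, -1))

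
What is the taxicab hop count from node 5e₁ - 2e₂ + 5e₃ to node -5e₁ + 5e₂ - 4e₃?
26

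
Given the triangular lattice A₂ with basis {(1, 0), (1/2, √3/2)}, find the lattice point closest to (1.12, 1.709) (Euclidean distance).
(1, 1.732)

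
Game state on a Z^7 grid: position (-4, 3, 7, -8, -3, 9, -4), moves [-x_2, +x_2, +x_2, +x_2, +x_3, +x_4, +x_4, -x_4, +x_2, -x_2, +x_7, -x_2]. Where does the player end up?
(-4, 4, 8, -7, -3, 9, -3)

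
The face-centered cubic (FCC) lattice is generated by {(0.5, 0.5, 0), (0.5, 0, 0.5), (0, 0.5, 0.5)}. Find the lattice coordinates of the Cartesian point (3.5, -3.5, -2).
2b₁ + 5b₂ - 9b₃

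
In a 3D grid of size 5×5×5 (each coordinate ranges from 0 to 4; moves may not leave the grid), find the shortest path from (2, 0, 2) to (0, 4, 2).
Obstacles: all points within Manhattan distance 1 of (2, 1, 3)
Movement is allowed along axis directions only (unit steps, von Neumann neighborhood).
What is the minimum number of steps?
6
(one shortest path: (2, 0, 2) → (1, 0, 2) → (0, 0, 2) → (0, 1, 2) → (0, 2, 2) → (0, 3, 2) → (0, 4, 2))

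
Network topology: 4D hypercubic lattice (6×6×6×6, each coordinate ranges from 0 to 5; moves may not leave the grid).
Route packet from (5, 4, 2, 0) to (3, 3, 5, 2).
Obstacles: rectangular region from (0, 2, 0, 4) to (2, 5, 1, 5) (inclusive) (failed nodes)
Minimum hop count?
8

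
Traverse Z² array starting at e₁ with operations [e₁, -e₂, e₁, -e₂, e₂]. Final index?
(3, -1)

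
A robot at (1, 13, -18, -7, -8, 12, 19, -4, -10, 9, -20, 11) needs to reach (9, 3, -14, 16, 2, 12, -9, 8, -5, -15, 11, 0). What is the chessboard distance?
31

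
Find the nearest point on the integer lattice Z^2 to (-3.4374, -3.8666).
(-3, -4)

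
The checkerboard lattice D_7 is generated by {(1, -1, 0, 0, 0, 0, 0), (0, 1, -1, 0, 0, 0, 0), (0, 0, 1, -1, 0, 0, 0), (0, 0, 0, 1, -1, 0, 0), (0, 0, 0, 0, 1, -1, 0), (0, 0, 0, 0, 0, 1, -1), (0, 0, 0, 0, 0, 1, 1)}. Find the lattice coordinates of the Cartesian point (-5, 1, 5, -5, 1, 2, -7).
-5b₁ - 4b₂ + b₃ - 4b₄ - 3b₅ + 3b₆ - 4b₇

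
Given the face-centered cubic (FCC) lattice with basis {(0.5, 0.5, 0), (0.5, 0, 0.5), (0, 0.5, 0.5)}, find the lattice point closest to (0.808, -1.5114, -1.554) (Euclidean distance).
(1, -1.5, -1.5)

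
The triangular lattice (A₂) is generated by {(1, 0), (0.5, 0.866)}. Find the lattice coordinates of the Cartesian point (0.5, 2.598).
-b₁ + 3b₂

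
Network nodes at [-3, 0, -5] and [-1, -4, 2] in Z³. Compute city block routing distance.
13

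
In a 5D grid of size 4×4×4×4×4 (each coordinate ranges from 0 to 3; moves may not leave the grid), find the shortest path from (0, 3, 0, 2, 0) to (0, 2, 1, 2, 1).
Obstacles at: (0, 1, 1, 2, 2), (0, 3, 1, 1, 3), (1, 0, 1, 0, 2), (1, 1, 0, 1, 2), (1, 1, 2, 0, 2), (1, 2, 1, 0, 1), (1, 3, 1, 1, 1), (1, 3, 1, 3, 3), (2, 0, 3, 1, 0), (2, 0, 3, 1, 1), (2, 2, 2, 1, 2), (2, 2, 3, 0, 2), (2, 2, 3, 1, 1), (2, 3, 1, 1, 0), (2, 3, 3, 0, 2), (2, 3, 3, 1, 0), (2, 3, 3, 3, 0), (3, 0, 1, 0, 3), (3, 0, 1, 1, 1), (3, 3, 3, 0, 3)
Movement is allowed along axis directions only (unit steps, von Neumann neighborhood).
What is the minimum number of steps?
3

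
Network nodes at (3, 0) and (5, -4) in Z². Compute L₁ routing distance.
6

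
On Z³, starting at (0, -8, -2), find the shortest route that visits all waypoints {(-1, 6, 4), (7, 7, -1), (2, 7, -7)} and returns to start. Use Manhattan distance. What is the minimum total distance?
68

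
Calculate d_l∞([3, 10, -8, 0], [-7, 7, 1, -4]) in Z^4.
10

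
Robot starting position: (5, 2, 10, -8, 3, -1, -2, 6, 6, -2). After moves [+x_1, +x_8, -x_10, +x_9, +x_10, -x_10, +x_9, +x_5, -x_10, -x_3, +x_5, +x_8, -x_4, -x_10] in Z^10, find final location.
(6, 2, 9, -9, 5, -1, -2, 8, 8, -5)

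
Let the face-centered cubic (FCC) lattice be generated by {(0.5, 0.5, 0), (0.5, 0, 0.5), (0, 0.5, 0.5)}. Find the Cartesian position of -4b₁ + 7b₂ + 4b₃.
(1.5, 0, 5.5)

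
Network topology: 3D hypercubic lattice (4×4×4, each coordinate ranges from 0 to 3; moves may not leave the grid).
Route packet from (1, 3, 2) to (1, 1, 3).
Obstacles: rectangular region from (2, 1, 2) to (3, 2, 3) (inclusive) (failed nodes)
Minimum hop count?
3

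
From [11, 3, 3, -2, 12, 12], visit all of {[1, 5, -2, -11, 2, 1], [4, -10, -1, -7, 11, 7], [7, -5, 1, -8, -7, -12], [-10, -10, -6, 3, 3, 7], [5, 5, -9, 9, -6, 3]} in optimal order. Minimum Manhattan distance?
209
(one optimal route: (11, 3, 3, -2, 12, 12) → (4, -10, -1, -7, 11, 7) → (-10, -10, -6, 3, 3, 7) → (5, 5, -9, 9, -6, 3) → (1, 5, -2, -11, 2, 1) → (7, -5, 1, -8, -7, -12))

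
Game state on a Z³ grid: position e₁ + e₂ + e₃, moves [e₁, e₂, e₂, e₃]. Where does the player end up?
(2, 3, 2)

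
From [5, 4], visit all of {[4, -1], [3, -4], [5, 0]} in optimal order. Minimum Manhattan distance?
10
(one optimal route: (5, 4) → (5, 0) → (4, -1) → (3, -4))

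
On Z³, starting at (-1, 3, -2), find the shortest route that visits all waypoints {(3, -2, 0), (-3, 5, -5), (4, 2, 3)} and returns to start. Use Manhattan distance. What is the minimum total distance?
44
(one optimal route: (-1, 3, -2) → (3, -2, 0) → (4, 2, 3) → (-3, 5, -5) → (-1, 3, -2))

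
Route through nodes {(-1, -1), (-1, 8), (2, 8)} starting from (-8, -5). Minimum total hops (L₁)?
23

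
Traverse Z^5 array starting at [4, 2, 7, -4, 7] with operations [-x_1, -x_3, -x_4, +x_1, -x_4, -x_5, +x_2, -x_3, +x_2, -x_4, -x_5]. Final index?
(4, 4, 5, -7, 5)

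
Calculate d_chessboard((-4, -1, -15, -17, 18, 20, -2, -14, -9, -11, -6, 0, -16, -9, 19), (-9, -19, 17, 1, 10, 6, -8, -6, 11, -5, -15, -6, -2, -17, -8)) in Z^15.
32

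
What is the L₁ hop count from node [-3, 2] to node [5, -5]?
15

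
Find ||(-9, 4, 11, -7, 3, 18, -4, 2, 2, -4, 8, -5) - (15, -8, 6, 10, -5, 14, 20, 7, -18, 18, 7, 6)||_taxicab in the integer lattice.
153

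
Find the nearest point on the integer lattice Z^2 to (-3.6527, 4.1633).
(-4, 4)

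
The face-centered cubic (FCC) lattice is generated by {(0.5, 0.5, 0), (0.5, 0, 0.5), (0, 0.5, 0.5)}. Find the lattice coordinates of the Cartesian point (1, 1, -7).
9b₁ - 7b₂ - 7b₃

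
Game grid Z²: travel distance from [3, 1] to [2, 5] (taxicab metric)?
5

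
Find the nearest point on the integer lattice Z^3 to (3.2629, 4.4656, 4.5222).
(3, 4, 5)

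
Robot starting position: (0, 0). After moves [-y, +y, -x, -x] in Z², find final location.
(-2, 0)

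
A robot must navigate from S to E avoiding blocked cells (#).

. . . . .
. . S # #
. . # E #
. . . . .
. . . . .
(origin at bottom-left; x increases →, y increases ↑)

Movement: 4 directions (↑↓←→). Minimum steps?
6
(one shortest path: (2, 3) → (1, 3) → (1, 2) → (1, 1) → (2, 1) → (3, 1) → (3, 2))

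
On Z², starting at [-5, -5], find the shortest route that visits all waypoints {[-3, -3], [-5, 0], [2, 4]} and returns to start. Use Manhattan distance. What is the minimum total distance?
32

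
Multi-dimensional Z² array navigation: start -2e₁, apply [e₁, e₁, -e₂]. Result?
(0, -1)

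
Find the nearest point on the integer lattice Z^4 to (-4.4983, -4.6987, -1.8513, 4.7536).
(-4, -5, -2, 5)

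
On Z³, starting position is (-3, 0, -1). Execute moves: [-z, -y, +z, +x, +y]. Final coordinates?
(-2, 0, -1)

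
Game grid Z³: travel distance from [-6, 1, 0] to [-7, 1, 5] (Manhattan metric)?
6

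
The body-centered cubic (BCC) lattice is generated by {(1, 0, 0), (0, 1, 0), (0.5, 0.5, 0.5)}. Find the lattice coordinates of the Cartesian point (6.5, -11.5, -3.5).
10b₁ - 8b₂ - 7b₃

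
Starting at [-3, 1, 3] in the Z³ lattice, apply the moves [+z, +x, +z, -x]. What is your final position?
(-3, 1, 5)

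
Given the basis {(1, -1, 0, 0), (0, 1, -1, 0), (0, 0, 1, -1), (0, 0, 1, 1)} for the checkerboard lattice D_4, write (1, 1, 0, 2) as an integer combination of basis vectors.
b₁ + 2b₂ + 2b₄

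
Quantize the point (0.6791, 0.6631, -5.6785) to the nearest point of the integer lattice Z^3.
(1, 1, -6)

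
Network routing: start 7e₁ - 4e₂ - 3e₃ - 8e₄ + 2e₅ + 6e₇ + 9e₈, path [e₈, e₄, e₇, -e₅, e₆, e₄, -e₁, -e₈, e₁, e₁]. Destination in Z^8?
(8, -4, -3, -6, 1, 1, 7, 9)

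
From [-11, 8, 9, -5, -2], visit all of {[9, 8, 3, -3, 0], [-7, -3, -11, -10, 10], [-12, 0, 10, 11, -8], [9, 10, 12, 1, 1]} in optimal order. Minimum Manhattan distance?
158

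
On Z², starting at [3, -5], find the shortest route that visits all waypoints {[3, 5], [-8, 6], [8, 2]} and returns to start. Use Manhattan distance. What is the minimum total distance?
54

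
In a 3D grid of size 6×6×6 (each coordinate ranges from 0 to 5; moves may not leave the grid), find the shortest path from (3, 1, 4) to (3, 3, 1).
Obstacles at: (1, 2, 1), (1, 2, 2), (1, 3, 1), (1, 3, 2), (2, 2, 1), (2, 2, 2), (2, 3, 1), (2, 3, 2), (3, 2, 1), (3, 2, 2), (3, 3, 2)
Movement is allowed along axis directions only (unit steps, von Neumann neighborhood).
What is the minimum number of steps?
7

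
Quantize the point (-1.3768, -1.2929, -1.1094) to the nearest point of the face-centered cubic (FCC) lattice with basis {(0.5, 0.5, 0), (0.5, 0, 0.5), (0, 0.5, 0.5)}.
(-1.5, -1.5, -1)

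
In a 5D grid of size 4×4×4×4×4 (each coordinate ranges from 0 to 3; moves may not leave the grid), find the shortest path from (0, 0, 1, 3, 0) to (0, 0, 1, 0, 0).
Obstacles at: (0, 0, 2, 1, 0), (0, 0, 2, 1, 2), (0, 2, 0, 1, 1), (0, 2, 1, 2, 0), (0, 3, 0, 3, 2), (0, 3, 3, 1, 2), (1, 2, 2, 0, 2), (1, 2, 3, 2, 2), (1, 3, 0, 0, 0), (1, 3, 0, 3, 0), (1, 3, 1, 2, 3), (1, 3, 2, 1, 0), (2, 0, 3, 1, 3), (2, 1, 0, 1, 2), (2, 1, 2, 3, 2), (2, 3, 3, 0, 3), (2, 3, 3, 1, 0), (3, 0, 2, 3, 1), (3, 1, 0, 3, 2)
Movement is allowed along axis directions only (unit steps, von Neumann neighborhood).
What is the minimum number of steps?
3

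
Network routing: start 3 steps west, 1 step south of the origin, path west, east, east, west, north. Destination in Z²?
(-3, 0)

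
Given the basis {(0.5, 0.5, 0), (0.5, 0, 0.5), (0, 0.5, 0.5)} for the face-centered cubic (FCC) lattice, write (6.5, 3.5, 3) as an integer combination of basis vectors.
7b₁ + 6b₂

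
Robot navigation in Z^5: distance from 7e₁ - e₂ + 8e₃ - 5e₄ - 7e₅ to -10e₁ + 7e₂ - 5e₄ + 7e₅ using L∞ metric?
17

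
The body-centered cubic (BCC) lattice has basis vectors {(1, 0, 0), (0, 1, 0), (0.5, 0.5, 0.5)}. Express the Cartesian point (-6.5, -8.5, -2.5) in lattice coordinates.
-4b₁ - 6b₂ - 5b₃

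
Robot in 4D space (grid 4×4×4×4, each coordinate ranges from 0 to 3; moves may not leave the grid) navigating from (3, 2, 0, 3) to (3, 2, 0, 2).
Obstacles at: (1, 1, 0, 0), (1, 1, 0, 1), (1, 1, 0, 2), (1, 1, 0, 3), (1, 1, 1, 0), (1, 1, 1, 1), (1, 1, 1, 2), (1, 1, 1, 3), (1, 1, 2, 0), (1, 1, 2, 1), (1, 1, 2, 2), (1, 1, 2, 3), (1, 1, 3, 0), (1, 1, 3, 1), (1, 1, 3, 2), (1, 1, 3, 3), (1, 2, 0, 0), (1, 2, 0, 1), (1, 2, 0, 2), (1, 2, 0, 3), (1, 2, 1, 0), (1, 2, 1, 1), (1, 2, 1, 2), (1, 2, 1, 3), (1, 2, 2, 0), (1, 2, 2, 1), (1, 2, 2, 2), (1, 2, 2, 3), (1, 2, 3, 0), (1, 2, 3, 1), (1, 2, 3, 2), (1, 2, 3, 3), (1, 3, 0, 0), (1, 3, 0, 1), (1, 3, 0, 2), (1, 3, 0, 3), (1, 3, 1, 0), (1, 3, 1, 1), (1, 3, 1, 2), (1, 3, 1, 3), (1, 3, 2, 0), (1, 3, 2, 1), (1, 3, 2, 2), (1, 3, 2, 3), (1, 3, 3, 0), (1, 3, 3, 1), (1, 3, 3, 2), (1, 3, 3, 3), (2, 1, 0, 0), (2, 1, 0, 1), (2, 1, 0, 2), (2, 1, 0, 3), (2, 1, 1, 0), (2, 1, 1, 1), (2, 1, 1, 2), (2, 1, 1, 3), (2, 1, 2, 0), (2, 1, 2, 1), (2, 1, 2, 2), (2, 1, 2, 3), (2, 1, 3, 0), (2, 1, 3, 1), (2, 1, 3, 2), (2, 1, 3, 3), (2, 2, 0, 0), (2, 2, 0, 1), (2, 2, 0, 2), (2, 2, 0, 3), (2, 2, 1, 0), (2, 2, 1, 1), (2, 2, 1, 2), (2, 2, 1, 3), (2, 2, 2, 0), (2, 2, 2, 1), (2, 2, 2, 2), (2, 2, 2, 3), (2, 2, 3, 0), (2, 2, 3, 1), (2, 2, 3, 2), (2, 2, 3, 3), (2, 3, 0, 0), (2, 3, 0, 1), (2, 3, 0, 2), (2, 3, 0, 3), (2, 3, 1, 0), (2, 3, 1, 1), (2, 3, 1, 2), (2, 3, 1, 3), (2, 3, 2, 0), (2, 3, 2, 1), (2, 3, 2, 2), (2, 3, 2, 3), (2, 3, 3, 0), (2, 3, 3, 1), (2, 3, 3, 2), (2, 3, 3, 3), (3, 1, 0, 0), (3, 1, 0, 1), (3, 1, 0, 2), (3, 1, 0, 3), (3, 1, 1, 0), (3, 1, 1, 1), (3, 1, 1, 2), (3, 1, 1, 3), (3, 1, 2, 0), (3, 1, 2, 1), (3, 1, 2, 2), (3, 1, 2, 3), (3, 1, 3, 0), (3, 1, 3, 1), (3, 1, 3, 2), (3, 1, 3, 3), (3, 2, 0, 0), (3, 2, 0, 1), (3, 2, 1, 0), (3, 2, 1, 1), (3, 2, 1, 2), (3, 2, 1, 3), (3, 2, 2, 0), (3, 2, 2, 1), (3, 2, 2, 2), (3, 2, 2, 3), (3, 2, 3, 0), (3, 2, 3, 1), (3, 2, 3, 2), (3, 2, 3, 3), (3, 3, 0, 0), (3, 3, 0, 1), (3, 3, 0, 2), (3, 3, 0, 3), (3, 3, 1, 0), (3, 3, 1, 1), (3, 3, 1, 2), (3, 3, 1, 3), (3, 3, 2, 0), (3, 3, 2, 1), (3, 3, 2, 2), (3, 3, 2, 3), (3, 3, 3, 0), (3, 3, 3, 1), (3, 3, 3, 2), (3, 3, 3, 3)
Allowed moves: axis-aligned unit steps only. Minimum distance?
1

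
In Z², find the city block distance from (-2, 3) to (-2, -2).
5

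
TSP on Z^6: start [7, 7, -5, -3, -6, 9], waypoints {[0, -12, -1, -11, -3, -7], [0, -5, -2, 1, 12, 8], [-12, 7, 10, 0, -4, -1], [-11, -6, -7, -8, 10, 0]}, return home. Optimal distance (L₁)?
236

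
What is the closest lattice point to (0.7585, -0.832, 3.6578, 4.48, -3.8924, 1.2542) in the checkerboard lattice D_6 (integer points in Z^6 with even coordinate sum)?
(1, -1, 4, 5, -4, 1)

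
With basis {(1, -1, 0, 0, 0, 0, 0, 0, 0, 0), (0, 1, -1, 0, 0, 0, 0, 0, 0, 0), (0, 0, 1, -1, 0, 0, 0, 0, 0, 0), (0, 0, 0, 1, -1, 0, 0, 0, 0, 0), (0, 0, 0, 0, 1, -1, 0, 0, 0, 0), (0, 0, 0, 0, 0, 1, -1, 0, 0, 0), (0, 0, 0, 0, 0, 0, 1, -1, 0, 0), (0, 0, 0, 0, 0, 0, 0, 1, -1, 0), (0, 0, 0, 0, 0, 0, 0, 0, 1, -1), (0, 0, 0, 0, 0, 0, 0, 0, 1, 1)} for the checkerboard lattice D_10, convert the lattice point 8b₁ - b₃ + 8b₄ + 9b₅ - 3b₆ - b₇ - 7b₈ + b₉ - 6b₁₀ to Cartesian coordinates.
(8, -8, -1, 9, 1, -12, 2, -6, 2, -7)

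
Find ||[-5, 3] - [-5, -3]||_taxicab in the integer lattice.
6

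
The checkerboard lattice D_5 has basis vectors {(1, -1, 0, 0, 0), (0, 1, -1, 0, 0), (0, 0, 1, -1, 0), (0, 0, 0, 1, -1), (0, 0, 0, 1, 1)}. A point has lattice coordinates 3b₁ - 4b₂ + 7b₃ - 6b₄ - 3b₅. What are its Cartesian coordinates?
(3, -7, 11, -16, 3)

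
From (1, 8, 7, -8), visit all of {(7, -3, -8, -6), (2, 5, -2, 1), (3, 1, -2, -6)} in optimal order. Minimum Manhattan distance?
48
(one optimal route: (1, 8, 7, -8) → (2, 5, -2, 1) → (3, 1, -2, -6) → (7, -3, -8, -6))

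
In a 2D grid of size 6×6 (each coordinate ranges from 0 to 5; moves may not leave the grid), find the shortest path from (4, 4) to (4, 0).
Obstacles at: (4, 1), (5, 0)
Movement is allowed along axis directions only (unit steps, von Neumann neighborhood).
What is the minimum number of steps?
6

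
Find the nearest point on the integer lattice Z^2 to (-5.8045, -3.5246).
(-6, -4)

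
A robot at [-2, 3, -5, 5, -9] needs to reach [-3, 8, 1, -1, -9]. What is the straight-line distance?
9.89949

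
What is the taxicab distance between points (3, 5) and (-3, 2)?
9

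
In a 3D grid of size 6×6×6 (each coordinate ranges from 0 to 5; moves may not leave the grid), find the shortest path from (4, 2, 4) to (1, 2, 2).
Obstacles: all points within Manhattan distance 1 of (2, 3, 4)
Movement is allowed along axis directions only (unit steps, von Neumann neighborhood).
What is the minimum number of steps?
5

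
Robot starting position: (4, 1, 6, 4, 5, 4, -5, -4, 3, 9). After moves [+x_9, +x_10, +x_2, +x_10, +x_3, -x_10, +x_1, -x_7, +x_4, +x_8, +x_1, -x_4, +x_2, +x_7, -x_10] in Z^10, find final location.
(6, 3, 7, 4, 5, 4, -5, -3, 4, 9)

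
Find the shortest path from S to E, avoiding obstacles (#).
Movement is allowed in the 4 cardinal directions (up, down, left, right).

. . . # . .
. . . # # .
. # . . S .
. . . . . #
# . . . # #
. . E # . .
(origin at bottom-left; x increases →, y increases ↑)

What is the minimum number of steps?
5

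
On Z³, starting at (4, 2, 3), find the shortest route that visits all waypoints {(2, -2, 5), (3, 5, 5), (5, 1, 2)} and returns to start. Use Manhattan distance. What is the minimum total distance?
26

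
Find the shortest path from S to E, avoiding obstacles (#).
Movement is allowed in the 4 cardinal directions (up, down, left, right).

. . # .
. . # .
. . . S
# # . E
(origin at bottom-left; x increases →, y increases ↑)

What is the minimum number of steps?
1
(one shortest path: (3, 1) → (3, 0))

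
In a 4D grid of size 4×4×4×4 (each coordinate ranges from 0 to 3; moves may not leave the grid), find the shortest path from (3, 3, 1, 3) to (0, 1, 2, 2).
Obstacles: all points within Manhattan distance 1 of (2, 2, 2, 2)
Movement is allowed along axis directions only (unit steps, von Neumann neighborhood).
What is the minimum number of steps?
7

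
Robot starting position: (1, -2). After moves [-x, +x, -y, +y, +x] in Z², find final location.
(2, -2)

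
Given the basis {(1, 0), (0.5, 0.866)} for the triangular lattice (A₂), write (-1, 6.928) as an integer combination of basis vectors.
-5b₁ + 8b₂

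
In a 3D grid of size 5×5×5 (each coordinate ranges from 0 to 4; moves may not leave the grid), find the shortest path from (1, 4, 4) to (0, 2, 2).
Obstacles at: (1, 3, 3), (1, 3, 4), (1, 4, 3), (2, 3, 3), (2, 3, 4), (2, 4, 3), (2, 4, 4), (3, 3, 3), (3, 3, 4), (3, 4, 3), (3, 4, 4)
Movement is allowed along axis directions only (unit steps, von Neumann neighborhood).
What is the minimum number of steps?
5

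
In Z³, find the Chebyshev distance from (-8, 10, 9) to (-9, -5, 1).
15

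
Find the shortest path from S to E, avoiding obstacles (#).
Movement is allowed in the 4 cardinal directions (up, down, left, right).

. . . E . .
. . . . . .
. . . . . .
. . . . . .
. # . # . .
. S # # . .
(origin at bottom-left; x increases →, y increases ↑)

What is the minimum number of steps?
9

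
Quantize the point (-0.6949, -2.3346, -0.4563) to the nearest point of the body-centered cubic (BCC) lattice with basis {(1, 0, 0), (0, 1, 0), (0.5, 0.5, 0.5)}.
(-0.5, -2.5, -0.5)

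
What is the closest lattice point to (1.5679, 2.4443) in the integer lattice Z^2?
(2, 2)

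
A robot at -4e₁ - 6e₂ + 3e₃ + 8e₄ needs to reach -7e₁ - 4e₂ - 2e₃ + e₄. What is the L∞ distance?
7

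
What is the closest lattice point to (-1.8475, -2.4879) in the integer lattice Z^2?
(-2, -2)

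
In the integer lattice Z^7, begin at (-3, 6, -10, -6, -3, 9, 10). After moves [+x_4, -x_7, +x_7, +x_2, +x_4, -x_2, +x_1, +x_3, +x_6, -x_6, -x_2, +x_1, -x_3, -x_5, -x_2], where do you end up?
(-1, 4, -10, -4, -4, 9, 10)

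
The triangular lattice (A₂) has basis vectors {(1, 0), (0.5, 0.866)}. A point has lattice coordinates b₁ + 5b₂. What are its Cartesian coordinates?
(3.5, 4.33)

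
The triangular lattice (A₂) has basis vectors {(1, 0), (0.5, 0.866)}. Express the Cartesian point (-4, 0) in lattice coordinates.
-4b₁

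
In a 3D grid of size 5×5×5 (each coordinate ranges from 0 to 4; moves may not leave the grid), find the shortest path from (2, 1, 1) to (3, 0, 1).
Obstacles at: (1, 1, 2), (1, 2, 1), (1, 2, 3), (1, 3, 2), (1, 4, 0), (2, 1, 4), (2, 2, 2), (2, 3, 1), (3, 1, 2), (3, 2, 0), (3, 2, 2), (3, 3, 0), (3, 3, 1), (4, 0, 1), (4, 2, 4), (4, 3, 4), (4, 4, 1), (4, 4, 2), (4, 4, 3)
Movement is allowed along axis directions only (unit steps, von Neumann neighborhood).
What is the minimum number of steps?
2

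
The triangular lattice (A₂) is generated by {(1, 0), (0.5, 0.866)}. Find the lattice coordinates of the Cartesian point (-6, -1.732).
-5b₁ - 2b₂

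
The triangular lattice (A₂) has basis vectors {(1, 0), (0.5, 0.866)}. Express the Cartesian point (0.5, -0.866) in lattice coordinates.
b₁ - b₂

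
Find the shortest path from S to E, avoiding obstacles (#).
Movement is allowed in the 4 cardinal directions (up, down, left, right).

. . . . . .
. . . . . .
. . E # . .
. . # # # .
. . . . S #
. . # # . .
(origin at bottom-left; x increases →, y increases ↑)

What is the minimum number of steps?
6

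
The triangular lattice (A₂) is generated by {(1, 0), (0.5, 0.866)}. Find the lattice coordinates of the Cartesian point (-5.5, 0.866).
-6b₁ + b₂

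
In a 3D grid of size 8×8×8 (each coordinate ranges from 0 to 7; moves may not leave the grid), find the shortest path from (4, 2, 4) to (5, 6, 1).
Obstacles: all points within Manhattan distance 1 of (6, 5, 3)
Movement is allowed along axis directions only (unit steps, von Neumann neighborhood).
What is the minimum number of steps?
8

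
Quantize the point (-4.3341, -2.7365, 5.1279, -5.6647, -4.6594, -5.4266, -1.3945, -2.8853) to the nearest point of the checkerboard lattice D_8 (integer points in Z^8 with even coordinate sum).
(-4, -3, 5, -6, -5, -5, -1, -3)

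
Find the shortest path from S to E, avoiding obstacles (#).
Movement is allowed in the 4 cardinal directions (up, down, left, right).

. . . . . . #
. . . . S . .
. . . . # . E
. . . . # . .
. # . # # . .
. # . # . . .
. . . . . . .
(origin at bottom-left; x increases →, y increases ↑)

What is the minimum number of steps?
3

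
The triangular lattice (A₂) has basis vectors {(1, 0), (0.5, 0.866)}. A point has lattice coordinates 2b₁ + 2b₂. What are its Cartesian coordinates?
(3, 1.732)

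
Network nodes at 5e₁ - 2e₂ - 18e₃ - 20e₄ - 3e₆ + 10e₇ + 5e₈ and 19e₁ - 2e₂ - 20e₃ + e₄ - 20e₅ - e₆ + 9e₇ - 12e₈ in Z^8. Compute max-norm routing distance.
21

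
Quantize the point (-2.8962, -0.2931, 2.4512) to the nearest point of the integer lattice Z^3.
(-3, 0, 2)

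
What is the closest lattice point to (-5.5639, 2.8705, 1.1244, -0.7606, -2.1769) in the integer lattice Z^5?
(-6, 3, 1, -1, -2)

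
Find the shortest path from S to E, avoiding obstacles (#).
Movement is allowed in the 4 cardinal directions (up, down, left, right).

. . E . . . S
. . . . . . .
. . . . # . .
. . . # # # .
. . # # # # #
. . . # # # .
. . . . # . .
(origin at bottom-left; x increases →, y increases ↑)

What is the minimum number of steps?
4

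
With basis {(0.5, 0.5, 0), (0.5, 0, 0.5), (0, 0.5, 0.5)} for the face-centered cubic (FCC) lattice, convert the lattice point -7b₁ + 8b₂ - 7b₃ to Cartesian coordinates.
(0.5, -7, 0.5)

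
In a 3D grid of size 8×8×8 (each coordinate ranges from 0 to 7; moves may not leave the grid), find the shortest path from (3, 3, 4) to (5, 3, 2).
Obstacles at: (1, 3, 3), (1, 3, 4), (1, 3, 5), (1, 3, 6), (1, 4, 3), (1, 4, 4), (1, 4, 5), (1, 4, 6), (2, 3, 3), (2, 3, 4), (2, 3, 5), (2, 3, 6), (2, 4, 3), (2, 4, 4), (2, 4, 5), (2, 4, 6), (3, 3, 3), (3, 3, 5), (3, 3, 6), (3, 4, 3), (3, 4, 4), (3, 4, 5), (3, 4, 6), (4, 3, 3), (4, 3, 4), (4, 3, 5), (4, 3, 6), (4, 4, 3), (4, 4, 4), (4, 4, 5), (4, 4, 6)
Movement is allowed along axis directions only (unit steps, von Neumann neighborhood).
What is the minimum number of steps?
6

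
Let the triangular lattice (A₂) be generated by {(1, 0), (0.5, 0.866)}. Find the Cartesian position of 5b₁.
(5, 0)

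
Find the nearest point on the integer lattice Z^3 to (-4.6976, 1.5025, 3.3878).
(-5, 2, 3)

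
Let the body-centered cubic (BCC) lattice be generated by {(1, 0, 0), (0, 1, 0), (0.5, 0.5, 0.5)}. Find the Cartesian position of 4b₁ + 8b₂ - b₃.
(3.5, 7.5, -0.5)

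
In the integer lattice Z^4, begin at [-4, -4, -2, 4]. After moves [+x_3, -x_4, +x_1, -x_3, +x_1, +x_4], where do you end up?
(-2, -4, -2, 4)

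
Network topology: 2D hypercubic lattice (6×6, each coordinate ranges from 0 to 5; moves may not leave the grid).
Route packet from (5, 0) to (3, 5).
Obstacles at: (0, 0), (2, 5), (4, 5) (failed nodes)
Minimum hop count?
7
(one shortest path: (5, 0) → (4, 0) → (3, 0) → (3, 1) → (3, 2) → (3, 3) → (3, 4) → (3, 5))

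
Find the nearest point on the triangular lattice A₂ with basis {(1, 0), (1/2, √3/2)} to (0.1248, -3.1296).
(0, -3.464)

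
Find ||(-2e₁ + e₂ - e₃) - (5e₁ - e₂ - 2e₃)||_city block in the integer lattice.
10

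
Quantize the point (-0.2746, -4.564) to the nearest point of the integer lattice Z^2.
(0, -5)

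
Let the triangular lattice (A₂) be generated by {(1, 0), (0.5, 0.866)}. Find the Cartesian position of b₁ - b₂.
(0.5, -0.866)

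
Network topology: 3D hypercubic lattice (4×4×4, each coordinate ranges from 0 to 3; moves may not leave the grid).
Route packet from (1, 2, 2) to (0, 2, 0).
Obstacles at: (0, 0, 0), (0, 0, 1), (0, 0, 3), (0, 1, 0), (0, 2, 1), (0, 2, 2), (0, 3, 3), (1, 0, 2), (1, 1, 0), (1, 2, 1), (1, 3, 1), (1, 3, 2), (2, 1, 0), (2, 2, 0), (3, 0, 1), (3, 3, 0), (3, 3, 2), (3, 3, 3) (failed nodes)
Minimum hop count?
7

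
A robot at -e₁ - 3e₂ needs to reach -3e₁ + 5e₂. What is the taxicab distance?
10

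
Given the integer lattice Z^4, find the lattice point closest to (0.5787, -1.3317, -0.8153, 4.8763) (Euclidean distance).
(1, -1, -1, 5)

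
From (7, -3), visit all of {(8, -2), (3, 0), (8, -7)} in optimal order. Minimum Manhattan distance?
17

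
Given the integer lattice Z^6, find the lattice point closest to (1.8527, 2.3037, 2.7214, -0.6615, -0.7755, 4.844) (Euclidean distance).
(2, 2, 3, -1, -1, 5)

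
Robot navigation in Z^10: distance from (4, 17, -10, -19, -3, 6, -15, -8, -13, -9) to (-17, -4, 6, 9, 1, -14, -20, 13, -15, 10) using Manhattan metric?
157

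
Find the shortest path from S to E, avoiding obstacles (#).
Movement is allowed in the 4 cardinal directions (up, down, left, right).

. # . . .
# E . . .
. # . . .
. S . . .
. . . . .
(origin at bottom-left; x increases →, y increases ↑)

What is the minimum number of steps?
4
(one shortest path: (1, 1) → (2, 1) → (2, 2) → (2, 3) → (1, 3))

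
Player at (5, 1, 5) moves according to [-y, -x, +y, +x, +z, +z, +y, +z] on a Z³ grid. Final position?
(5, 2, 8)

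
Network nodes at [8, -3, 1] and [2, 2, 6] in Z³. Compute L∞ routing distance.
6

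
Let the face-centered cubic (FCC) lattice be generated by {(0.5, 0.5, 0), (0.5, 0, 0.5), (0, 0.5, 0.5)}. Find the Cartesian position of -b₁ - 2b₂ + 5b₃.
(-1.5, 2, 1.5)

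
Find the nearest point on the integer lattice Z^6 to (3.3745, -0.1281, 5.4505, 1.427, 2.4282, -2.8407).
(3, 0, 5, 1, 2, -3)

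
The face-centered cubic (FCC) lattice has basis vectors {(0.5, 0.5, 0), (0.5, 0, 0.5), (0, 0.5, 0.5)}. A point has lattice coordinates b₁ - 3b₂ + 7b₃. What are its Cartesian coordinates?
(-1, 4, 2)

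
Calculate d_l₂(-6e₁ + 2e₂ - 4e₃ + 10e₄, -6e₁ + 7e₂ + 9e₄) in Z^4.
6.48074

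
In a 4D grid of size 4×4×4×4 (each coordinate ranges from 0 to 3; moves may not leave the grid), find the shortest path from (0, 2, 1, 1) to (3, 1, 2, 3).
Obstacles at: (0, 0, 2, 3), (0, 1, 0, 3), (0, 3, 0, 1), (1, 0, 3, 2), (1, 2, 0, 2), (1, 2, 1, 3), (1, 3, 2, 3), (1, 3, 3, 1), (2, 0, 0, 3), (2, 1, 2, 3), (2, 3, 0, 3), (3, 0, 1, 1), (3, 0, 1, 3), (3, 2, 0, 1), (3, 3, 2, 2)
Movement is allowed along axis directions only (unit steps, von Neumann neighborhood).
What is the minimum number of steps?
7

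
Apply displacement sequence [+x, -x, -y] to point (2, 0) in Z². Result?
(2, -1)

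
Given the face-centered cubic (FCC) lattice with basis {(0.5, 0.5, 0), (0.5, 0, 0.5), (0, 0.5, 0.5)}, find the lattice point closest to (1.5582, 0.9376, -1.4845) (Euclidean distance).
(1.5, 1, -1.5)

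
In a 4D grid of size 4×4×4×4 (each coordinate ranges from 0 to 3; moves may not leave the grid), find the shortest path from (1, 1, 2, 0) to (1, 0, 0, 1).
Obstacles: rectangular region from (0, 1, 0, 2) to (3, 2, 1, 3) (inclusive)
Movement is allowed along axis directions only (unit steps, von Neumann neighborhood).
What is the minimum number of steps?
4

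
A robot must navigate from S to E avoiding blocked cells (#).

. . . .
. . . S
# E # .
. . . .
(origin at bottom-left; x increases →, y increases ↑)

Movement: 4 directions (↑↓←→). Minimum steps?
3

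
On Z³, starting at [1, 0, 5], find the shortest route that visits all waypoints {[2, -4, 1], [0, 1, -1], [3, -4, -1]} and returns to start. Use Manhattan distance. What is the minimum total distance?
28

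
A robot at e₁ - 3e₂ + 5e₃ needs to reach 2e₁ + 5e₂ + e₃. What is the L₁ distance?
13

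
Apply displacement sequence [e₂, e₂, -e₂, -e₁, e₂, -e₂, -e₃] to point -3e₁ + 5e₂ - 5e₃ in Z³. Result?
(-4, 6, -6)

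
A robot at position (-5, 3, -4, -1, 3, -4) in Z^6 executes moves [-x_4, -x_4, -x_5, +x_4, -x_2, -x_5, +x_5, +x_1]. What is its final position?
(-4, 2, -4, -2, 2, -4)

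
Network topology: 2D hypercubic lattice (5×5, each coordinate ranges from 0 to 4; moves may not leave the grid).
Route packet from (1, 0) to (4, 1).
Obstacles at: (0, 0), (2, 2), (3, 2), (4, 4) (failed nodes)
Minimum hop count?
4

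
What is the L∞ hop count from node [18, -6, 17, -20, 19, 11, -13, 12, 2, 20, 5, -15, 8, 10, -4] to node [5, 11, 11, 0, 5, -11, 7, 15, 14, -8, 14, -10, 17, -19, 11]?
29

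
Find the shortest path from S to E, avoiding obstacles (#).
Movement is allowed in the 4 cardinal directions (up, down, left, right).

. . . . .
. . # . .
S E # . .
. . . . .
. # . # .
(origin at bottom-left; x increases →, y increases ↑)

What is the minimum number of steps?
1
(one shortest path: (0, 2) → (1, 2))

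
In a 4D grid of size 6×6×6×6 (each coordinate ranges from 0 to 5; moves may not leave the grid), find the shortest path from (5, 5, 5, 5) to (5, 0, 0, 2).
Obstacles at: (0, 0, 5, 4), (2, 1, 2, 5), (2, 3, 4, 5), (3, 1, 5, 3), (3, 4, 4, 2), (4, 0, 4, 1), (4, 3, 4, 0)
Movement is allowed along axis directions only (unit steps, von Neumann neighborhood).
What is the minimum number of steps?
13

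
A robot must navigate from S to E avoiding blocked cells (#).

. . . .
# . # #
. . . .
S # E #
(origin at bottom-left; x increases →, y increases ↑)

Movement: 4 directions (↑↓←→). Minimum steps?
4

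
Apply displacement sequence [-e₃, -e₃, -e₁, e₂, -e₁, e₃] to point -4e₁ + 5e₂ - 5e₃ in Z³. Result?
(-6, 6, -6)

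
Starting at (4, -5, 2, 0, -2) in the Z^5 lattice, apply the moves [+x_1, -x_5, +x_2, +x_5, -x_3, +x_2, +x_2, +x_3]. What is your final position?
(5, -2, 2, 0, -2)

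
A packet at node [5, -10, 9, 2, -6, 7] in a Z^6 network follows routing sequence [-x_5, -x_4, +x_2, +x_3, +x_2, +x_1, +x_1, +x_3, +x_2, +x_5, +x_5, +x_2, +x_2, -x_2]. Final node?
(7, -6, 11, 1, -5, 7)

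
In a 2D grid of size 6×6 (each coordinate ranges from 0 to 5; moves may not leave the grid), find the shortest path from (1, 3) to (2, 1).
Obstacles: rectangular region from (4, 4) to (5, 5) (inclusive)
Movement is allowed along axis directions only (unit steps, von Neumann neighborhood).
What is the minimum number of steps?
3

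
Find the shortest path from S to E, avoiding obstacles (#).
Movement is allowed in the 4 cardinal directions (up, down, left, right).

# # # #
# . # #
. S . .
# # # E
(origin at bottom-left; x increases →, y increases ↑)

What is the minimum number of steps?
3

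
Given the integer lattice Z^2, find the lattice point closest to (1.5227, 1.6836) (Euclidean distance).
(2, 2)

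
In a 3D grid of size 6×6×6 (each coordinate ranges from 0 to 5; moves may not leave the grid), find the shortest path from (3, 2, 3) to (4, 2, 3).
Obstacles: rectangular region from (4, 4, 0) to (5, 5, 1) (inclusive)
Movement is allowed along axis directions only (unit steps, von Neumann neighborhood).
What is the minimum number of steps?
1
(one shortest path: (3, 2, 3) → (4, 2, 3))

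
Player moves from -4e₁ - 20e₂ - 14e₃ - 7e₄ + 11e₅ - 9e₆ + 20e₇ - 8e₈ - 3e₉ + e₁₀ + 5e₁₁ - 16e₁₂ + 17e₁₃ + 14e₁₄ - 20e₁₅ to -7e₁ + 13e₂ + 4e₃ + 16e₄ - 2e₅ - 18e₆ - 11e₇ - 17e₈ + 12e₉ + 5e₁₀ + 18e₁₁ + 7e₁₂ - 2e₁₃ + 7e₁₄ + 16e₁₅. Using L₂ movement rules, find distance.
76.7333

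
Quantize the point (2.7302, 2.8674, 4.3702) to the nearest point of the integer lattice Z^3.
(3, 3, 4)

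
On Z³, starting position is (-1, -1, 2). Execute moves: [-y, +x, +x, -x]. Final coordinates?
(0, -2, 2)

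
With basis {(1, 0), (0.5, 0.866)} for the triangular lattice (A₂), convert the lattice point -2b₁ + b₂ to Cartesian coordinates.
(-1.5, 0.866)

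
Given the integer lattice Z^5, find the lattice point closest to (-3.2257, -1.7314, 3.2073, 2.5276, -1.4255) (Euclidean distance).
(-3, -2, 3, 3, -1)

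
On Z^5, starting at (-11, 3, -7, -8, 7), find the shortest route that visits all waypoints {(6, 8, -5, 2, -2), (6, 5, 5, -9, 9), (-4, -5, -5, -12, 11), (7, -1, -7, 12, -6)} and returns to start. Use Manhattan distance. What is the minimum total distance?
176
(one optimal route: (-11, 3, -7, -8, 7) → (-4, -5, -5, -12, 11) → (6, 5, 5, -9, 9) → (6, 8, -5, 2, -2) → (7, -1, -7, 12, -6) → (-11, 3, -7, -8, 7))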